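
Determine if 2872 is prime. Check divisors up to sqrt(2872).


2872 / 2 = 1436 (exact division)
2872 is NOT prime.

No, 2872 is not prime


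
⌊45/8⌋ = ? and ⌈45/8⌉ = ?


45/8 = 5.6250
floor = 5
ceil = 6

floor = 5, ceil = 6


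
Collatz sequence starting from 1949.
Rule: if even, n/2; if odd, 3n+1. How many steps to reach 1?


1949 → 5848 → 2924 → 1462 → 731 → 2194 → 1097 → 3292 → 1646 → 823 → 2470 → 1235 → 3706 → 1853 → 5560 → 2780 → 1390 → 695 → 2086 → 1043 → 3130 → 1565 → 4696 → 2348 → 1174 → 587 → 1762 → 881 → 2644 → 1322 → 661 → 1984 → 992 → 496 → 248 → 124 → 62 → 31 → 94 → 47 → 142 → 71 → 214 → 107 → 322 → 161 → 484 → 242 → 121 → 364 → 182 → 91 → 274 → 137 → 412 → 206 → 103 → 310 → 155 → 466 → 233 → 700 → 350 → 175 → 526 → 263 → 790 → 395 → 1186 → 593 → 1780 → 890 → 445 → 1336 → 668 → 334 → 167 → 502 → 251 → 754 → 377 → 1132 → 566 → 283 → 850 → 425 → 1276 → 638 → 319 → 958 → 479 → 1438 → 719 → 2158 → 1079 → 3238 → 1619 → 4858 → 2429 → 7288 → 3644 → 1822 → 911 → 2734 → 1367 → 4102 → 2051 → 6154 → 3077 → 9232 → 4616 → 2308 → 1154 → 577 → 1732 → 866 → 433 → 1300 → 650 → 325 → 976 → 488 → 244 → 122 → 61 → 184 → 92 → 46 → 23 → 70 → 35 → 106 → 53 → 160 → 80 → 40 → 20 → 10 → 5 → 16 → 8 → 4 → 2 → 1
Total steps = 143

143 steps


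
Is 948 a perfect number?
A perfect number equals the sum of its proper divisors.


Proper divisors of 948: 1, 2, 3, 4, 6, 12, 79, 158, 237, 316, 474
Sum = 1 + 2 + 3 + 4 + 6 + 12 + 79 + 158 + 237 + 316 + 474 = 1292

No, 948 is not perfect (1292 ≠ 948)


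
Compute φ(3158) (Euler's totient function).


3158 = 2 × 1579
Prime factors: 2, 1579
φ(3158) = 3158 × (1-1/2) × (1-1/1579)
= 3158 × 1/2 × 1578/1579 = 1578

φ(3158) = 1578


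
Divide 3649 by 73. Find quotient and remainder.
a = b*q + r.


3649 = 73 * 49 + 72
Check: 3577 + 72 = 3649

q = 49, r = 72


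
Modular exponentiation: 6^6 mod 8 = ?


6^1 mod 8 = 6
6^2 mod 8 = 4
6^3 mod 8 = 0
6^4 mod 8 = 0
6^5 mod 8 = 0
6^6 mod 8 = 0


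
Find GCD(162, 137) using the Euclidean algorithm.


162 = 1 * 137 + 25
137 = 5 * 25 + 12
25 = 2 * 12 + 1
12 = 12 * 1 + 0
GCD = 1


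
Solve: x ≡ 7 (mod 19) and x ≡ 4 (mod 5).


M = 19*5 = 95
M1 = M/19 = 5, M2 = M/5 = 19
M1^(-1) mod 19 = 4, M2^(-1) mod 5 = 4
x = 7*5*4 + 4*19*4 = 444
444 mod 95 = 64
Check: 64 mod 19 = 7 ✓, 64 mod 5 = 4 ✓

x ≡ 64 (mod 95)


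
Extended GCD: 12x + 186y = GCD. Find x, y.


Tabular extended Euclidean (each row: r = 12*s + 186*t):
r=12, s=1, t=0
r=186, s=0, t=1
q=0: r=12, s=1, t=0   [12*(1) + 186*(0) = 12]
q=15: r=6, s=-15, t=1   [12*(-15) + 186*(1) = 6]
q=2: r=0, s=31, t=-2   [12*(31) + 186*(-2) = 0]
GCD = 6; from the row with r=6: x=-15, y=1
Check: 12*(-15) + 186*(1) = -180 + 186 = 6

GCD = 6, x = -15, y = 1


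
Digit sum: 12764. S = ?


1 + 2 + 7 + 6 + 4 = 20


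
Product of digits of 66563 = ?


6 × 6 × 5 × 6 × 3 = 3240


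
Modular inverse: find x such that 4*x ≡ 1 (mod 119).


Use the extended Euclidean algorithm on (119, 4); each row r = 119*s + 4*t:
r=119, s=1, t=0
r=4, s=0, t=1
q=29: r=3, s=1, t=-29   [119*(1) + 4*(-29) = 3]
q=1: r=1, s=-1, t=30   [119*(-1) + 4*(30) = 1]
q=3: r=0, s=4, t=-119   [119*(4) + 4*(-119) = 0]
GCD = 1 with t = 30, so 4*(30) ≡ 1 (mod 119)
Inverse = 30 mod 119 = 30
Check: 4 * 30 = 120 ≡ 1 (mod 119)

4^(-1) ≡ 30 (mod 119)


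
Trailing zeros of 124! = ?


floor(124/5) = 24
floor(124/25) = 4
Total = 28

28 trailing zeros


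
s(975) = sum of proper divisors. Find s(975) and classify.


Proper divisors: 1, 3, 5, 13, 15, 25, 39, 65, 75, 195, 325
Sum = 1 + 3 + 5 + 13 + 15 + 25 + 39 + 65 + 75 + 195 + 325 = 761
761 < 975 → deficient

s(975) = 761 (deficient)


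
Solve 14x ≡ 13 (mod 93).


GCD(14, 93) = 1, unique solution
a^(-1) mod 93 = 20
x = 20 * 13 mod 93 = 74

x ≡ 74 (mod 93)


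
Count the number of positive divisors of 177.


177 = 3^1 × 59^1
d(177) = (1+1) × (1+1) = 4

4 divisors


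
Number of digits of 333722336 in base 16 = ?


333722336 in base 16 = 13E432E0
Number of digits = 8

8 digits (base 16)


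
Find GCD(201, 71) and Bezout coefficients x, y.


Tabular extended Euclidean (each row: r = 201*s + 71*t):
r=201, s=1, t=0
r=71, s=0, t=1
q=2: r=59, s=1, t=-2   [201*(1) + 71*(-2) = 59]
q=1: r=12, s=-1, t=3   [201*(-1) + 71*(3) = 12]
q=4: r=11, s=5, t=-14   [201*(5) + 71*(-14) = 11]
q=1: r=1, s=-6, t=17   [201*(-6) + 71*(17) = 1]
q=11: r=0, s=71, t=-201   [201*(71) + 71*(-201) = 0]
GCD = 1; from the row with r=1: x=-6, y=17
Check: 201*(-6) + 71*(17) = -1206 + 1207 = 1

GCD = 1, x = -6, y = 17


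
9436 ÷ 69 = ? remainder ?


9436 = 69 * 136 + 52
Check: 9384 + 52 = 9436

q = 136, r = 52


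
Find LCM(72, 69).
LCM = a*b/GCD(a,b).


GCD(72, 69) = 3
LCM = 72*69/3 = 4968/3 = 1656

LCM = 1656


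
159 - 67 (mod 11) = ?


159 - 67 = 92
92 mod 11 = 4


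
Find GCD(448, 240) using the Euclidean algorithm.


448 = 1 * 240 + 208
240 = 1 * 208 + 32
208 = 6 * 32 + 16
32 = 2 * 16 + 0
GCD = 16


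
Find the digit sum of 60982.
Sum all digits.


6 + 0 + 9 + 8 + 2 = 25


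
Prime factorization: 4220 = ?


4220 / 2 = 2110
2110 / 2 = 1055
1055 / 5 = 211
211 / 211 = 1
4220 = 2^2 × 5 × 211


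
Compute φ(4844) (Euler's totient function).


4844 = 2^2 × 7 × 173
Prime factors: 2, 7, 173
φ(4844) = 4844 × (1-1/2) × (1-1/7) × (1-1/173)
= 4844 × 1/2 × 6/7 × 172/173 = 2064

φ(4844) = 2064


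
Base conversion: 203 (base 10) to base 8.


203 (base 10) = 203 (decimal)
203 (decimal) = 313 (base 8)


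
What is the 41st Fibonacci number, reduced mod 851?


F(k) mod 851 for k=1..41:
1, 1, 2, 3, 5, 8, 13, 21, 34, 55, 89, 144, 233, 377, 610, 136, 746, 31, 777, 808, 734, 691, 574, 414, 137, 551, 688, 388, 225, 613, 838, 600, 587, 336, 72, 408, 480, 37, 517, 554, 220
F(41) mod 851 = 220


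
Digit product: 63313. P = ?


6 × 3 × 3 × 1 × 3 = 162


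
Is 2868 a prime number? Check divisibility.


2868 / 2 = 1434 (exact division)
2868 is NOT prime.

No, 2868 is not prime


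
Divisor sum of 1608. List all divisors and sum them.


Divisors of 1608: 1, 2, 3, 4, 6, 8, 12, 24, 67, 134, 201, 268, 402, 536, 804, 1608
Sum = 1 + 2 + 3 + 4 + 6 + 8 + 12 + 24 + 67 + 134 + 201 + 268 + 402 + 536 + 804 + 1608 = 4080

σ(1608) = 4080


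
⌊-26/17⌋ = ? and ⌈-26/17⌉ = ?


-26/17 = -1.5294
floor = -2
ceil = -1

floor = -2, ceil = -1


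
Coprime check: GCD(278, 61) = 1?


Euclidean algorithm:
278 = 4 * 61 + 34
61 = 1 * 34 + 27
34 = 1 * 27 + 7
27 = 3 * 7 + 6
7 = 1 * 6 + 1
6 = 6 * 1 + 0
GCD(278, 61) = 1

Yes, coprime (GCD = 1)


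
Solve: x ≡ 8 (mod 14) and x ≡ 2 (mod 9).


M = 14*9 = 126
M1 = M/14 = 9, M2 = M/9 = 14
M1^(-1) mod 14 = 11, M2^(-1) mod 9 = 2
x = 8*9*11 + 2*14*2 = 848
848 mod 126 = 92
Check: 92 mod 14 = 8 ✓, 92 mod 9 = 2 ✓

x ≡ 92 (mod 126)


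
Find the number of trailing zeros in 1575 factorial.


floor(1575/5) = 315
floor(1575/25) = 63
floor(1575/125) = 12
floor(1575/625) = 2
Total = 392

392 trailing zeros


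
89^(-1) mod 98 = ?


Use the extended Euclidean algorithm on (98, 89); each row r = 98*s + 89*t:
r=98, s=1, t=0
r=89, s=0, t=1
q=1: r=9, s=1, t=-1   [98*(1) + 89*(-1) = 9]
q=9: r=8, s=-9, t=10   [98*(-9) + 89*(10) = 8]
q=1: r=1, s=10, t=-11   [98*(10) + 89*(-11) = 1]
q=8: r=0, s=-89, t=98   [98*(-89) + 89*(98) = 0]
GCD = 1 with t = -11, so 89*(-11) ≡ 1 (mod 98)
Inverse = -11 mod 98 = 87
Check: 89 * 87 = 7743 ≡ 1 (mod 98)

89^(-1) ≡ 87 (mod 98)


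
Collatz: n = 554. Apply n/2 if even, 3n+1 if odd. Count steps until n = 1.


554 → 277 → 832 → 416 → 208 → 104 → 52 → 26 → 13 → 40 → 20 → 10 → 5 → 16 → 8 → 4 → 2 → 1
Total steps = 17

17 steps


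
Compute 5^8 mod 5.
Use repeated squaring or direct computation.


5^1 mod 5 = 0
5^2 mod 5 = 0
5^3 mod 5 = 0
5^4 mod 5 = 0
5^5 mod 5 = 0
5^6 mod 5 = 0
5^7 mod 5 = 0
5^8 mod 5 = 0


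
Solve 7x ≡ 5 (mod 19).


GCD(7, 19) = 1, unique solution
a^(-1) mod 19 = 11
x = 11 * 5 mod 19 = 17

x ≡ 17 (mod 19)


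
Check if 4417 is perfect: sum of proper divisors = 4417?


Proper divisors of 4417: 1, 7, 631
Sum = 1 + 7 + 631 = 639

No, 4417 is not perfect (639 ≠ 4417)


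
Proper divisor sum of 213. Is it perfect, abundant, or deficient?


Proper divisors: 1, 3, 71
Sum = 1 + 3 + 71 = 75
75 < 213 → deficient

s(213) = 75 (deficient)


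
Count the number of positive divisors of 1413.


1413 = 3^2 × 157^1
d(1413) = (2+1) × (1+1) = 6

6 divisors


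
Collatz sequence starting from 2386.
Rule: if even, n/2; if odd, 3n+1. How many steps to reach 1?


2386 → 1193 → 3580 → 1790 → 895 → 2686 → 1343 → 4030 → 2015 → 6046 → 3023 → 9070 → 4535 → 13606 → 6803 → 20410 → 10205 → 30616 → 15308 → 7654 → 3827 → 11482 → 5741 → 17224 → 8612 → 4306 → 2153 → 6460 → 3230 → 1615 → 4846 → 2423 → 7270 → 3635 → 10906 → 5453 → 16360 → 8180 → 4090 → 2045 → 6136 → 3068 → 1534 → 767 → 2302 → 1151 → 3454 → 1727 → 5182 → 2591 → 7774 → 3887 → 11662 → 5831 → 17494 → 8747 → 26242 → 13121 → 39364 → 19682 → 9841 → 29524 → 14762 → 7381 → 22144 → 11072 → 5536 → 2768 → 1384 → 692 → 346 → 173 → 520 → 260 → 130 → 65 → 196 → 98 → 49 → 148 → 74 → 37 → 112 → 56 → 28 → 14 → 7 → 22 → 11 → 34 → 17 → 52 → 26 → 13 → 40 → 20 → 10 → 5 → 16 → 8 → 4 → 2 → 1
Total steps = 102

102 steps


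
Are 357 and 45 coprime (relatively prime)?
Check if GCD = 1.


Euclidean algorithm:
357 = 7 * 45 + 42
45 = 1 * 42 + 3
42 = 14 * 3 + 0
GCD(357, 45) = 3

No, not coprime (GCD = 3)


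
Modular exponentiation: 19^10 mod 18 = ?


19^1 mod 18 = 1
19^2 mod 18 = 1
19^3 mod 18 = 1
19^4 mod 18 = 1
19^5 mod 18 = 1
19^6 mod 18 = 1
19^7 mod 18 = 1
19^8 mod 18 = 1
19^9 mod 18 = 1
19^10 mod 18 = 1


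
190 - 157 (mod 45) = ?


190 - 157 = 33
33 mod 45 = 33


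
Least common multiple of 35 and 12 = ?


GCD(35, 12) = 1
LCM = 35*12/1 = 420/1 = 420

LCM = 420


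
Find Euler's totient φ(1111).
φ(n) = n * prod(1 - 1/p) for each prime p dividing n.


1111 = 11 × 101
Prime factors: 11, 101
φ(1111) = 1111 × (1-1/11) × (1-1/101)
= 1111 × 10/11 × 100/101 = 1000

φ(1111) = 1000


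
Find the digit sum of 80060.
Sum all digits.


8 + 0 + 0 + 6 + 0 = 14


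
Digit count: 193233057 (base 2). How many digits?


193233057 in base 2 = 1011100001001000000010100001
Number of digits = 28

28 digits (base 2)


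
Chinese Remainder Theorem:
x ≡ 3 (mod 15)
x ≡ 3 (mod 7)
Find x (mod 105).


M = 15*7 = 105
M1 = M/15 = 7, M2 = M/7 = 15
M1^(-1) mod 15 = 13, M2^(-1) mod 7 = 1
x = 3*7*13 + 3*15*1 = 318
318 mod 105 = 3
Check: 3 mod 15 = 3 ✓, 3 mod 7 = 3 ✓

x ≡ 3 (mod 105)


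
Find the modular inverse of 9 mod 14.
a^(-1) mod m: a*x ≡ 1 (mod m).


Use the extended Euclidean algorithm on (14, 9); each row r = 14*s + 9*t:
r=14, s=1, t=0
r=9, s=0, t=1
q=1: r=5, s=1, t=-1   [14*(1) + 9*(-1) = 5]
q=1: r=4, s=-1, t=2   [14*(-1) + 9*(2) = 4]
q=1: r=1, s=2, t=-3   [14*(2) + 9*(-3) = 1]
q=4: r=0, s=-9, t=14   [14*(-9) + 9*(14) = 0]
GCD = 1 with t = -3, so 9*(-3) ≡ 1 (mod 14)
Inverse = -3 mod 14 = 11
Check: 9 * 11 = 99 ≡ 1 (mod 14)

9^(-1) ≡ 11 (mod 14)


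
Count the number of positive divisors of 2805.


2805 = 3^1 × 5^1 × 11^1 × 17^1
d(2805) = (1+1) × (1+1) × (1+1) × (1+1) = 16

16 divisors


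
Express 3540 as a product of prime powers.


3540 / 2 = 1770
1770 / 2 = 885
885 / 3 = 295
295 / 5 = 59
59 / 59 = 1
3540 = 2^2 × 3 × 5 × 59


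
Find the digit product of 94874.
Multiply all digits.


9 × 4 × 8 × 7 × 4 = 8064


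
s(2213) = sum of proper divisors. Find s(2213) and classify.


Proper divisors: 1
Sum = 1 = 1
1 < 2213 → deficient

s(2213) = 1 (deficient)


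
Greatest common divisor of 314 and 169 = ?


314 = 1 * 169 + 145
169 = 1 * 145 + 24
145 = 6 * 24 + 1
24 = 24 * 1 + 0
GCD = 1


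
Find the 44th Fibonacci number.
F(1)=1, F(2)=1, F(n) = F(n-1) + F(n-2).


Sequence: 1, 1, 2, 3, 5, 8, 13, 21, 34, 55, 89, 144, 233, 377, 610, 987, 1597, 2584, 4181, 6765, 10946, 17711, 28657, 46368, 75025, 121393, 196418, 317811, 514229, 832040, 1346269, 2178309, 3524578, 5702887, 9227465, 14930352, 24157817, 39088169, 63245986, 102334155, 165580141, 267914296, 433494437, 701408733
F(44) = 701408733


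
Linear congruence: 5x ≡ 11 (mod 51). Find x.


GCD(5, 51) = 1, unique solution
a^(-1) mod 51 = 41
x = 41 * 11 mod 51 = 43

x ≡ 43 (mod 51)


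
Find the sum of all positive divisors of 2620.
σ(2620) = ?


Divisors of 2620: 1, 2, 4, 5, 10, 20, 131, 262, 524, 655, 1310, 2620
Sum = 1 + 2 + 4 + 5 + 10 + 20 + 131 + 262 + 524 + 655 + 1310 + 2620 = 5544

σ(2620) = 5544


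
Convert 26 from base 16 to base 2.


26 (base 16) = 38 (decimal)
38 (decimal) = 100110 (base 2)


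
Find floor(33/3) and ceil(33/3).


33/3 = 11.0000
floor = 11
ceil = 11

floor = 11, ceil = 11


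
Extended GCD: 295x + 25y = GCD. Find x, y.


Tabular extended Euclidean (each row: r = 295*s + 25*t):
r=295, s=1, t=0
r=25, s=0, t=1
q=11: r=20, s=1, t=-11   [295*(1) + 25*(-11) = 20]
q=1: r=5, s=-1, t=12   [295*(-1) + 25*(12) = 5]
q=4: r=0, s=5, t=-59   [295*(5) + 25*(-59) = 0]
GCD = 5; from the row with r=5: x=-1, y=12
Check: 295*(-1) + 25*(12) = -295 + 300 = 5

GCD = 5, x = -1, y = 12


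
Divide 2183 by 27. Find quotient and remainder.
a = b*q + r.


2183 = 27 * 80 + 23
Check: 2160 + 23 = 2183

q = 80, r = 23


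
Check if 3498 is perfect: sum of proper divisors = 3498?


Proper divisors of 3498: 1, 2, 3, 6, 11, 22, 33, 53, 66, 106, 159, 318, 583, 1166, 1749
Sum = 1 + 2 + 3 + 6 + 11 + 22 + 33 + 53 + 66 + 106 + 159 + 318 + 583 + 1166 + 1749 = 4278

No, 3498 is not perfect (4278 ≠ 3498)


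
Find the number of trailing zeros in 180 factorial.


floor(180/5) = 36
floor(180/25) = 7
floor(180/125) = 1
Total = 44

44 trailing zeros


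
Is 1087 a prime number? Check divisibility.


Check divisors up to sqrt(1087) = 32.9697
No divisors found.
1087 is prime.

Yes, 1087 is prime


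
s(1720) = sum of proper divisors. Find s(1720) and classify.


Proper divisors: 1, 2, 4, 5, 8, 10, 20, 40, 43, 86, 172, 215, 344, 430, 860
Sum = 1 + 2 + 4 + 5 + 8 + 10 + 20 + 40 + 43 + 86 + 172 + 215 + 344 + 430 + 860 = 2240
2240 > 1720 → abundant

s(1720) = 2240 (abundant)


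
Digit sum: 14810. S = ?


1 + 4 + 8 + 1 + 0 = 14


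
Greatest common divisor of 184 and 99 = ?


184 = 1 * 99 + 85
99 = 1 * 85 + 14
85 = 6 * 14 + 1
14 = 14 * 1 + 0
GCD = 1


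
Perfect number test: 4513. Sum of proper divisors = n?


Proper divisors of 4513: 1
Sum = 1 = 1

No, 4513 is not perfect (1 ≠ 4513)


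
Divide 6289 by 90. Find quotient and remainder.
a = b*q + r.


6289 = 90 * 69 + 79
Check: 6210 + 79 = 6289

q = 69, r = 79


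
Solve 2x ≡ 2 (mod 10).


GCD(2, 10) = 2 divides 2
Divide: 1x ≡ 1 (mod 5)
x ≡ 1 (mod 5)


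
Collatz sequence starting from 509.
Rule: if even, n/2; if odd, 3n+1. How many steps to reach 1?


509 → 1528 → 764 → 382 → 191 → 574 → 287 → 862 → 431 → 1294 → 647 → 1942 → 971 → 2914 → 1457 → 4372 → 2186 → 1093 → 3280 → 1640 → 820 → 410 → 205 → 616 → 308 → 154 → 77 → 232 → 116 → 58 → 29 → 88 → 44 → 22 → 11 → 34 → 17 → 52 → 26 → 13 → 40 → 20 → 10 → 5 → 16 → 8 → 4 → 2 → 1
Total steps = 48

48 steps


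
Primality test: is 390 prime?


390 / 2 = 195 (exact division)
390 is NOT prime.

No, 390 is not prime


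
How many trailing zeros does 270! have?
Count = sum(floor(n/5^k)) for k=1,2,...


floor(270/5) = 54
floor(270/25) = 10
floor(270/125) = 2
Total = 66

66 trailing zeros


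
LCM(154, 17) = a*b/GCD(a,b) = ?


GCD(154, 17) = 1
LCM = 154*17/1 = 2618/1 = 2618

LCM = 2618


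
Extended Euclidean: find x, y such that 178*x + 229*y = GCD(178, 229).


Tabular extended Euclidean (each row: r = 178*s + 229*t):
r=178, s=1, t=0
r=229, s=0, t=1
q=0: r=178, s=1, t=0   [178*(1) + 229*(0) = 178]
q=1: r=51, s=-1, t=1   [178*(-1) + 229*(1) = 51]
q=3: r=25, s=4, t=-3   [178*(4) + 229*(-3) = 25]
q=2: r=1, s=-9, t=7   [178*(-9) + 229*(7) = 1]
q=25: r=0, s=229, t=-178   [178*(229) + 229*(-178) = 0]
GCD = 1; from the row with r=1: x=-9, y=7
Check: 178*(-9) + 229*(7) = -1602 + 1603 = 1

GCD = 1, x = -9, y = 7


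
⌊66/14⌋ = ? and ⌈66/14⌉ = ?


66/14 = 4.7143
floor = 4
ceil = 5

floor = 4, ceil = 5


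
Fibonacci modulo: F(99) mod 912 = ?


F(k) mod 912 for k=1..99:
1, 1, 2, 3, 5, 8, 13, 21, 34, 55, 89, 144, 233, 377, 610, 75, 685, 760, 533, 381, 2, 383, 385, 768, 241, 97, 338, 435, 773, 296, 157, 453, 610, 151, 761, 0, 761, 761, 610, 459, 157, 616, 773, 477, 338, 815, 241, 144, 385, 529, 2, 531, 533, 152, 685, 837, 610, 535, 233, 768, 89, 857, 34, 891, 13, 904, 5, 909, 2, 911, 1, 0, 1, 1, 2, 3, 5, 8, 13, 21, 34, 55, 89, 144, 233, 377, 610, 75, 685, 760, 533, 381, 2, 383, 385, 768, 241, 97, 338
F(99) mod 912 = 338


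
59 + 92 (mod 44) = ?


59 + 92 = 151
151 mod 44 = 19


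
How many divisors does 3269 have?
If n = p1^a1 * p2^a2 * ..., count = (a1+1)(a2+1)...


3269 = 7^1 × 467^1
d(3269) = (1+1) × (1+1) = 4

4 divisors


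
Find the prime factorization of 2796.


2796 / 2 = 1398
1398 / 2 = 699
699 / 3 = 233
233 / 233 = 1
2796 = 2^2 × 3 × 233


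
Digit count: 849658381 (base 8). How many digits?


849658381 in base 8 = 6251141015
Number of digits = 10

10 digits (base 8)


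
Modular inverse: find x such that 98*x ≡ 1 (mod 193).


Use the extended Euclidean algorithm on (193, 98); each row r = 193*s + 98*t:
r=193, s=1, t=0
r=98, s=0, t=1
q=1: r=95, s=1, t=-1   [193*(1) + 98*(-1) = 95]
q=1: r=3, s=-1, t=2   [193*(-1) + 98*(2) = 3]
q=31: r=2, s=32, t=-63   [193*(32) + 98*(-63) = 2]
q=1: r=1, s=-33, t=65   [193*(-33) + 98*(65) = 1]
q=2: r=0, s=98, t=-193   [193*(98) + 98*(-193) = 0]
GCD = 1 with t = 65, so 98*(65) ≡ 1 (mod 193)
Inverse = 65 mod 193 = 65
Check: 98 * 65 = 6370 ≡ 1 (mod 193)

98^(-1) ≡ 65 (mod 193)


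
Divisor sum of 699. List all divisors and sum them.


Divisors of 699: 1, 3, 233, 699
Sum = 1 + 3 + 233 + 699 = 936

σ(699) = 936


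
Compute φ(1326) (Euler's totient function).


1326 = 2 × 3 × 13 × 17
Prime factors: 2, 3, 13, 17
φ(1326) = 1326 × (1-1/2) × (1-1/3) × (1-1/13) × (1-1/17)
= 1326 × 1/2 × 2/3 × 12/13 × 16/17 = 384

φ(1326) = 384


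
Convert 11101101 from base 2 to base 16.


11101101 (base 2) = 237 (decimal)
237 (decimal) = ED (base 16)


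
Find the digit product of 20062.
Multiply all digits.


2 × 0 × 0 × 6 × 2 = 0


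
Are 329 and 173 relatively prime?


Euclidean algorithm:
329 = 1 * 173 + 156
173 = 1 * 156 + 17
156 = 9 * 17 + 3
17 = 5 * 3 + 2
3 = 1 * 2 + 1
2 = 2 * 1 + 0
GCD(329, 173) = 1

Yes, coprime (GCD = 1)


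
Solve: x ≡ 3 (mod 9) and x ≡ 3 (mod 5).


M = 9*5 = 45
M1 = M/9 = 5, M2 = M/5 = 9
M1^(-1) mod 9 = 2, M2^(-1) mod 5 = 4
x = 3*5*2 + 3*9*4 = 138
138 mod 45 = 3
Check: 3 mod 9 = 3 ✓, 3 mod 5 = 3 ✓

x ≡ 3 (mod 45)


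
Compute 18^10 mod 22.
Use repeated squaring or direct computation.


18^1 mod 22 = 18
18^2 mod 22 = 16
18^3 mod 22 = 2
18^4 mod 22 = 14
18^5 mod 22 = 10
18^6 mod 22 = 4
18^7 mod 22 = 6
18^8 mod 22 = 20
18^9 mod 22 = 8
18^10 mod 22 = 12


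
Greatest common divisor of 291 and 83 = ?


291 = 3 * 83 + 42
83 = 1 * 42 + 41
42 = 1 * 41 + 1
41 = 41 * 1 + 0
GCD = 1


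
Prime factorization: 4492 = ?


4492 / 2 = 2246
2246 / 2 = 1123
1123 / 1123 = 1
4492 = 2^2 × 1123


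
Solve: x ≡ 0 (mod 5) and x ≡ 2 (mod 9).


M = 5*9 = 45
M1 = M/5 = 9, M2 = M/9 = 5
M1^(-1) mod 5 = 4, M2^(-1) mod 9 = 2
x = 0*9*4 + 2*5*2 = 20
20 mod 45 = 20
Check: 20 mod 5 = 0 ✓, 20 mod 9 = 2 ✓

x ≡ 20 (mod 45)


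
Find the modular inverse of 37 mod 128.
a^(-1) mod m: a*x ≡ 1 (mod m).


Use the extended Euclidean algorithm on (128, 37); each row r = 128*s + 37*t:
r=128, s=1, t=0
r=37, s=0, t=1
q=3: r=17, s=1, t=-3   [128*(1) + 37*(-3) = 17]
q=2: r=3, s=-2, t=7   [128*(-2) + 37*(7) = 3]
q=5: r=2, s=11, t=-38   [128*(11) + 37*(-38) = 2]
q=1: r=1, s=-13, t=45   [128*(-13) + 37*(45) = 1]
q=2: r=0, s=37, t=-128   [128*(37) + 37*(-128) = 0]
GCD = 1 with t = 45, so 37*(45) ≡ 1 (mod 128)
Inverse = 45 mod 128 = 45
Check: 37 * 45 = 1665 ≡ 1 (mod 128)

37^(-1) ≡ 45 (mod 128)


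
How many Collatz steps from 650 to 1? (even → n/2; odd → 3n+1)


650 → 325 → 976 → 488 → 244 → 122 → 61 → 184 → 92 → 46 → 23 → 70 → 35 → 106 → 53 → 160 → 80 → 40 → 20 → 10 → 5 → 16 → 8 → 4 → 2 → 1
Total steps = 25

25 steps


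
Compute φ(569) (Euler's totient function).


569 = 569
Prime factors: 569
φ(569) = 569 × (1-1/569)
= 569 × 568/569 = 568

φ(569) = 568


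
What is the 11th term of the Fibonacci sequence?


Sequence: 1, 1, 2, 3, 5, 8, 13, 21, 34, 55, 89
F(11) = 89


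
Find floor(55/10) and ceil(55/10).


55/10 = 5.5000
floor = 5
ceil = 6

floor = 5, ceil = 6


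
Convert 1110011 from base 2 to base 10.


1110011 (base 2) = 115 (decimal)
115 (decimal) = 115 (base 10)


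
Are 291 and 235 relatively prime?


Euclidean algorithm:
291 = 1 * 235 + 56
235 = 4 * 56 + 11
56 = 5 * 11 + 1
11 = 11 * 1 + 0
GCD(291, 235) = 1

Yes, coprime (GCD = 1)


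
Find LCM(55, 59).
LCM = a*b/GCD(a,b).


GCD(55, 59) = 1
LCM = 55*59/1 = 3245/1 = 3245

LCM = 3245


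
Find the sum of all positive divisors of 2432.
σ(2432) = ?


Divisors of 2432: 1, 2, 4, 8, 16, 19, 32, 38, 64, 76, 128, 152, 304, 608, 1216, 2432
Sum = 1 + 2 + 4 + 8 + 16 + 19 + 32 + 38 + 64 + 76 + 128 + 152 + 304 + 608 + 1216 + 2432 = 5100

σ(2432) = 5100


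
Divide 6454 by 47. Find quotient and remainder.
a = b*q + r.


6454 = 47 * 137 + 15
Check: 6439 + 15 = 6454

q = 137, r = 15


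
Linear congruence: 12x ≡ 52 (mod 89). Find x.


GCD(12, 89) = 1, unique solution
a^(-1) mod 89 = 52
x = 52 * 52 mod 89 = 34

x ≡ 34 (mod 89)


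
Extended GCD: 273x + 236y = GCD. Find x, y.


Tabular extended Euclidean (each row: r = 273*s + 236*t):
r=273, s=1, t=0
r=236, s=0, t=1
q=1: r=37, s=1, t=-1   [273*(1) + 236*(-1) = 37]
q=6: r=14, s=-6, t=7   [273*(-6) + 236*(7) = 14]
q=2: r=9, s=13, t=-15   [273*(13) + 236*(-15) = 9]
q=1: r=5, s=-19, t=22   [273*(-19) + 236*(22) = 5]
q=1: r=4, s=32, t=-37   [273*(32) + 236*(-37) = 4]
q=1: r=1, s=-51, t=59   [273*(-51) + 236*(59) = 1]
q=4: r=0, s=236, t=-273   [273*(236) + 236*(-273) = 0]
GCD = 1; from the row with r=1: x=-51, y=59
Check: 273*(-51) + 236*(59) = -13923 + 13924 = 1

GCD = 1, x = -51, y = 59


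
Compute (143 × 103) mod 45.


143 × 103 = 14729
14729 mod 45 = 14


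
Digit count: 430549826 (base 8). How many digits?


430549826 in base 8 = 3152325502
Number of digits = 10

10 digits (base 8)


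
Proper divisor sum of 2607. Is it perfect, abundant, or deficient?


Proper divisors: 1, 3, 11, 33, 79, 237, 869
Sum = 1 + 3 + 11 + 33 + 79 + 237 + 869 = 1233
1233 < 2607 → deficient

s(2607) = 1233 (deficient)


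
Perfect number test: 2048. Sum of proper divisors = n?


Proper divisors of 2048: 1, 2, 4, 8, 16, 32, 64, 128, 256, 512, 1024
Sum = 1 + 2 + 4 + 8 + 16 + 32 + 64 + 128 + 256 + 512 + 1024 = 2047

No, 2048 is not perfect (2047 ≠ 2048)


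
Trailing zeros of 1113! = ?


floor(1113/5) = 222
floor(1113/25) = 44
floor(1113/125) = 8
floor(1113/625) = 1
Total = 275

275 trailing zeros


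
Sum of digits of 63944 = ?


6 + 3 + 9 + 4 + 4 = 26


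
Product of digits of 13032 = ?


1 × 3 × 0 × 3 × 2 = 0


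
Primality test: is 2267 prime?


Check divisors up to sqrt(2267) = 47.6130
No divisors found.
2267 is prime.

Yes, 2267 is prime


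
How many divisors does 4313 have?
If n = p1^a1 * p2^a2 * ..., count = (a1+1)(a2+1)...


4313 = 19^1 × 227^1
d(4313) = (1+1) × (1+1) = 4

4 divisors


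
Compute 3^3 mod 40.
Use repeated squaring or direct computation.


3^1 mod 40 = 3
3^2 mod 40 = 9
3^3 mod 40 = 27


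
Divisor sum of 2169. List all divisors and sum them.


Divisors of 2169: 1, 3, 9, 241, 723, 2169
Sum = 1 + 3 + 9 + 241 + 723 + 2169 = 3146

σ(2169) = 3146


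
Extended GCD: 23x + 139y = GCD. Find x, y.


Tabular extended Euclidean (each row: r = 23*s + 139*t):
r=23, s=1, t=0
r=139, s=0, t=1
q=0: r=23, s=1, t=0   [23*(1) + 139*(0) = 23]
q=6: r=1, s=-6, t=1   [23*(-6) + 139*(1) = 1]
q=23: r=0, s=139, t=-23   [23*(139) + 139*(-23) = 0]
GCD = 1; from the row with r=1: x=-6, y=1
Check: 23*(-6) + 139*(1) = -138 + 139 = 1

GCD = 1, x = -6, y = 1


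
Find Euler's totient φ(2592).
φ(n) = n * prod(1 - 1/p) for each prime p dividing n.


2592 = 2^5 × 3^4
Prime factors: 2, 3
φ(2592) = 2592 × (1-1/2) × (1-1/3)
= 2592 × 1/2 × 2/3 = 864

φ(2592) = 864


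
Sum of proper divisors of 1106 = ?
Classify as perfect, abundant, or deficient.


Proper divisors: 1, 2, 7, 14, 79, 158, 553
Sum = 1 + 2 + 7 + 14 + 79 + 158 + 553 = 814
814 < 1106 → deficient

s(1106) = 814 (deficient)


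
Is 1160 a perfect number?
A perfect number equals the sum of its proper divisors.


Proper divisors of 1160: 1, 2, 4, 5, 8, 10, 20, 29, 40, 58, 116, 145, 232, 290, 580
Sum = 1 + 2 + 4 + 5 + 8 + 10 + 20 + 29 + 40 + 58 + 116 + 145 + 232 + 290 + 580 = 1540

No, 1160 is not perfect (1540 ≠ 1160)


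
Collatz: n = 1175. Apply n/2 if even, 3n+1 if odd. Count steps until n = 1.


1175 → 3526 → 1763 → 5290 → 2645 → 7936 → 3968 → 1984 → 992 → 496 → 248 → 124 → 62 → 31 → 94 → 47 → 142 → 71 → 214 → 107 → 322 → 161 → 484 → 242 → 121 → 364 → 182 → 91 → 274 → 137 → 412 → 206 → 103 → 310 → 155 → 466 → 233 → 700 → 350 → 175 → 526 → 263 → 790 → 395 → 1186 → 593 → 1780 → 890 → 445 → 1336 → 668 → 334 → 167 → 502 → 251 → 754 → 377 → 1132 → 566 → 283 → 850 → 425 → 1276 → 638 → 319 → 958 → 479 → 1438 → 719 → 2158 → 1079 → 3238 → 1619 → 4858 → 2429 → 7288 → 3644 → 1822 → 911 → 2734 → 1367 → 4102 → 2051 → 6154 → 3077 → 9232 → 4616 → 2308 → 1154 → 577 → 1732 → 866 → 433 → 1300 → 650 → 325 → 976 → 488 → 244 → 122 → 61 → 184 → 92 → 46 → 23 → 70 → 35 → 106 → 53 → 160 → 80 → 40 → 20 → 10 → 5 → 16 → 8 → 4 → 2 → 1
Total steps = 119

119 steps


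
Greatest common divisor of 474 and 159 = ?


474 = 2 * 159 + 156
159 = 1 * 156 + 3
156 = 52 * 3 + 0
GCD = 3


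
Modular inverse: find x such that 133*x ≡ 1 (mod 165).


Use the extended Euclidean algorithm on (165, 133); each row r = 165*s + 133*t:
r=165, s=1, t=0
r=133, s=0, t=1
q=1: r=32, s=1, t=-1   [165*(1) + 133*(-1) = 32]
q=4: r=5, s=-4, t=5   [165*(-4) + 133*(5) = 5]
q=6: r=2, s=25, t=-31   [165*(25) + 133*(-31) = 2]
q=2: r=1, s=-54, t=67   [165*(-54) + 133*(67) = 1]
q=2: r=0, s=133, t=-165   [165*(133) + 133*(-165) = 0]
GCD = 1 with t = 67, so 133*(67) ≡ 1 (mod 165)
Inverse = 67 mod 165 = 67
Check: 133 * 67 = 8911 ≡ 1 (mod 165)

133^(-1) ≡ 67 (mod 165)


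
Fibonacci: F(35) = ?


Sequence: 1, 1, 2, 3, 5, 8, 13, 21, 34, 55, 89, 144, 233, 377, 610, 987, 1597, 2584, 4181, 6765, 10946, 17711, 28657, 46368, 75025, 121393, 196418, 317811, 514229, 832040, 1346269, 2178309, 3524578, 5702887, 9227465
F(35) = 9227465


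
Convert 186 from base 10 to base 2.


186 (base 10) = 186 (decimal)
186 (decimal) = 10111010 (base 2)


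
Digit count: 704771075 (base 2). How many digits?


704771075 in base 2 = 101010000000011111010000000011
Number of digits = 30

30 digits (base 2)


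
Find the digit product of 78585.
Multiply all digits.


7 × 8 × 5 × 8 × 5 = 11200


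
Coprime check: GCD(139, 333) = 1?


Euclidean algorithm:
333 = 2 * 139 + 55
139 = 2 * 55 + 29
55 = 1 * 29 + 26
29 = 1 * 26 + 3
26 = 8 * 3 + 2
3 = 1 * 2 + 1
2 = 2 * 1 + 0
GCD(139, 333) = 1

Yes, coprime (GCD = 1)


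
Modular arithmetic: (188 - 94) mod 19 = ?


188 - 94 = 94
94 mod 19 = 18


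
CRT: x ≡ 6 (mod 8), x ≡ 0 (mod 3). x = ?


M = 8*3 = 24
M1 = M/8 = 3, M2 = M/3 = 8
M1^(-1) mod 8 = 3, M2^(-1) mod 3 = 2
x = 6*3*3 + 0*8*2 = 54
54 mod 24 = 6
Check: 6 mod 8 = 6 ✓, 6 mod 3 = 0 ✓

x ≡ 6 (mod 24)


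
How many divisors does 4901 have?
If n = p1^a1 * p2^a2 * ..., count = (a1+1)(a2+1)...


4901 = 13^2 × 29^1
d(4901) = (2+1) × (1+1) = 6

6 divisors


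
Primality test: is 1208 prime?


1208 / 2 = 604 (exact division)
1208 is NOT prime.

No, 1208 is not prime


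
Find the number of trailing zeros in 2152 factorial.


floor(2152/5) = 430
floor(2152/25) = 86
floor(2152/125) = 17
floor(2152/625) = 3
Total = 536

536 trailing zeros


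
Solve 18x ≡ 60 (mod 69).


GCD(18, 69) = 3 divides 60
Divide: 6x ≡ 20 (mod 23)
x ≡ 11 (mod 23)


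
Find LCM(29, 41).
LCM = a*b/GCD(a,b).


GCD(29, 41) = 1
LCM = 29*41/1 = 1189/1 = 1189

LCM = 1189


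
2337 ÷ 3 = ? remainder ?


2337 = 3 * 779 + 0
Check: 2337 + 0 = 2337

q = 779, r = 0


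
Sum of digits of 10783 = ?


1 + 0 + 7 + 8 + 3 = 19


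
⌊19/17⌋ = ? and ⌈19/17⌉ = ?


19/17 = 1.1176
floor = 1
ceil = 2

floor = 1, ceil = 2


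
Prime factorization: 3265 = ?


3265 / 5 = 653
653 / 653 = 1
3265 = 5 × 653


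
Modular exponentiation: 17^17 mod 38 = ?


17^1 mod 38 = 17
17^2 mod 38 = 23
17^3 mod 38 = 11
17^4 mod 38 = 35
17^5 mod 38 = 25
17^6 mod 38 = 7
17^7 mod 38 = 5
17^8 mod 38 = 9
17^9 mod 38 = 1
17^10 mod 38 = 17
17^11 mod 38 = 23
17^12 mod 38 = 11
17^13 mod 38 = 35
17^14 mod 38 = 25
17^15 mod 38 = 7
17^16 mod 38 = 5
17^17 mod 38 = 9


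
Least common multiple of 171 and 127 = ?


GCD(171, 127) = 1
LCM = 171*127/1 = 21717/1 = 21717

LCM = 21717


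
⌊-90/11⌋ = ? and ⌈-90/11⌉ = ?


-90/11 = -8.1818
floor = -9
ceil = -8

floor = -9, ceil = -8


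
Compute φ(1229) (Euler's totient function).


1229 = 1229
Prime factors: 1229
φ(1229) = 1229 × (1-1/1229)
= 1229 × 1228/1229 = 1228

φ(1229) = 1228


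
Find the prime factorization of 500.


500 / 2 = 250
250 / 2 = 125
125 / 5 = 25
25 / 5 = 5
5 / 5 = 1
500 = 2^2 × 5^3


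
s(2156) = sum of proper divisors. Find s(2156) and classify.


Proper divisors: 1, 2, 4, 7, 11, 14, 22, 28, 44, 49, 77, 98, 154, 196, 308, 539, 1078
Sum = 1 + 2 + 4 + 7 + 11 + 14 + 22 + 28 + 44 + 49 + 77 + 98 + 154 + 196 + 308 + 539 + 1078 = 2632
2632 > 2156 → abundant

s(2156) = 2632 (abundant)


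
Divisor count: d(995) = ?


995 = 5^1 × 199^1
d(995) = (1+1) × (1+1) = 4

4 divisors


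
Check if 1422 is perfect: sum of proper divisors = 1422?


Proper divisors of 1422: 1, 2, 3, 6, 9, 18, 79, 158, 237, 474, 711
Sum = 1 + 2 + 3 + 6 + 9 + 18 + 79 + 158 + 237 + 474 + 711 = 1698

No, 1422 is not perfect (1698 ≠ 1422)


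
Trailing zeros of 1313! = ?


floor(1313/5) = 262
floor(1313/25) = 52
floor(1313/125) = 10
floor(1313/625) = 2
Total = 326

326 trailing zeros


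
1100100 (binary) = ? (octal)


1100100 (base 2) = 100 (decimal)
100 (decimal) = 144 (base 8)


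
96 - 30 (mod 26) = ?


96 - 30 = 66
66 mod 26 = 14


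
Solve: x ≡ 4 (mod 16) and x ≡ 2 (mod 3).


M = 16*3 = 48
M1 = M/16 = 3, M2 = M/3 = 16
M1^(-1) mod 16 = 11, M2^(-1) mod 3 = 1
x = 4*3*11 + 2*16*1 = 164
164 mod 48 = 20
Check: 20 mod 16 = 4 ✓, 20 mod 3 = 2 ✓

x ≡ 20 (mod 48)


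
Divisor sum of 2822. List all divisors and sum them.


Divisors of 2822: 1, 2, 17, 34, 83, 166, 1411, 2822
Sum = 1 + 2 + 17 + 34 + 83 + 166 + 1411 + 2822 = 4536

σ(2822) = 4536


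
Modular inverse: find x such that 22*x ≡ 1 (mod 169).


Use the extended Euclidean algorithm on (169, 22); each row r = 169*s + 22*t:
r=169, s=1, t=0
r=22, s=0, t=1
q=7: r=15, s=1, t=-7   [169*(1) + 22*(-7) = 15]
q=1: r=7, s=-1, t=8   [169*(-1) + 22*(8) = 7]
q=2: r=1, s=3, t=-23   [169*(3) + 22*(-23) = 1]
q=7: r=0, s=-22, t=169   [169*(-22) + 22*(169) = 0]
GCD = 1 with t = -23, so 22*(-23) ≡ 1 (mod 169)
Inverse = -23 mod 169 = 146
Check: 22 * 146 = 3212 ≡ 1 (mod 169)

22^(-1) ≡ 146 (mod 169)


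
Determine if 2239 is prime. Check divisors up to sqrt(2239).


Check divisors up to sqrt(2239) = 47.3181
No divisors found.
2239 is prime.

Yes, 2239 is prime


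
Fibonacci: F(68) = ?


Sequence: 1, 1, 2, 3, 5, 8, 13, 21, 34, 55, 89, 144, 233, 377, 610, 987, 1597, 2584, 4181, 6765, 10946, 17711, 28657, 46368, 75025, 121393, 196418, 317811, 514229, 832040, 1346269, 2178309, 3524578, 5702887, 9227465, 14930352, 24157817, 39088169, 63245986, 102334155, 165580141, 267914296, 433494437, 701408733, 1134903170, 1836311903, 2971215073, 4807526976, 7778742049, 12586269025, 20365011074, 32951280099, 53316291173, 86267571272, 139583862445, 225851433717, 365435296162, 591286729879, 956722026041, 1548008755920, 2504730781961, 4052739537881, 6557470319842, 10610209857723, 17167680177565, 27777890035288, 44945570212853, 72723460248141
F(68) = 72723460248141


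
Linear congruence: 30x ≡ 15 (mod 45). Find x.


GCD(30, 45) = 15 divides 15
Divide: 2x ≡ 1 (mod 3)
x ≡ 2 (mod 3)


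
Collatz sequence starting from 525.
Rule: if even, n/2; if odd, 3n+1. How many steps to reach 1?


525 → 1576 → 788 → 394 → 197 → 592 → 296 → 148 → 74 → 37 → 112 → 56 → 28 → 14 → 7 → 22 → 11 → 34 → 17 → 52 → 26 → 13 → 40 → 20 → 10 → 5 → 16 → 8 → 4 → 2 → 1
Total steps = 30

30 steps


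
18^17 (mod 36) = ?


18^1 mod 36 = 18
18^2 mod 36 = 0
18^3 mod 36 = 0
18^4 mod 36 = 0
18^5 mod 36 = 0
18^6 mod 36 = 0
18^7 mod 36 = 0
18^8 mod 36 = 0
18^9 mod 36 = 0
18^10 mod 36 = 0
18^11 mod 36 = 0
18^12 mod 36 = 0
18^13 mod 36 = 0
18^14 mod 36 = 0
18^15 mod 36 = 0
18^16 mod 36 = 0
18^17 mod 36 = 0


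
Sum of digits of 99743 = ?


9 + 9 + 7 + 4 + 3 = 32


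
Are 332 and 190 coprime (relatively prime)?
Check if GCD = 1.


Euclidean algorithm:
332 = 1 * 190 + 142
190 = 1 * 142 + 48
142 = 2 * 48 + 46
48 = 1 * 46 + 2
46 = 23 * 2 + 0
GCD(332, 190) = 2

No, not coprime (GCD = 2)


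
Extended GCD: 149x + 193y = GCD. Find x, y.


Tabular extended Euclidean (each row: r = 149*s + 193*t):
r=149, s=1, t=0
r=193, s=0, t=1
q=0: r=149, s=1, t=0   [149*(1) + 193*(0) = 149]
q=1: r=44, s=-1, t=1   [149*(-1) + 193*(1) = 44]
q=3: r=17, s=4, t=-3   [149*(4) + 193*(-3) = 17]
q=2: r=10, s=-9, t=7   [149*(-9) + 193*(7) = 10]
q=1: r=7, s=13, t=-10   [149*(13) + 193*(-10) = 7]
q=1: r=3, s=-22, t=17   [149*(-22) + 193*(17) = 3]
q=2: r=1, s=57, t=-44   [149*(57) + 193*(-44) = 1]
q=3: r=0, s=-193, t=149   [149*(-193) + 193*(149) = 0]
GCD = 1; from the row with r=1: x=57, y=-44
Check: 149*(57) + 193*(-44) = 8493 - 8492 = 1

GCD = 1, x = 57, y = -44


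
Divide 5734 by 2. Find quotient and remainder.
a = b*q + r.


5734 = 2 * 2867 + 0
Check: 5734 + 0 = 5734

q = 2867, r = 0


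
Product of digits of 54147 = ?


5 × 4 × 1 × 4 × 7 = 560


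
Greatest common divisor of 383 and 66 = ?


383 = 5 * 66 + 53
66 = 1 * 53 + 13
53 = 4 * 13 + 1
13 = 13 * 1 + 0
GCD = 1


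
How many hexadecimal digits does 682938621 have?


682938621 in base 16 = 28B4D0FD
Number of digits = 8

8 digits (base 16)


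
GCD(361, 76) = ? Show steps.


361 = 4 * 76 + 57
76 = 1 * 57 + 19
57 = 3 * 19 + 0
GCD = 19


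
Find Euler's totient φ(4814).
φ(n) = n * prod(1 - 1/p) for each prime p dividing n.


4814 = 2 × 29 × 83
Prime factors: 2, 29, 83
φ(4814) = 4814 × (1-1/2) × (1-1/29) × (1-1/83)
= 4814 × 1/2 × 28/29 × 82/83 = 2296

φ(4814) = 2296


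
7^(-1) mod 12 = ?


Use the extended Euclidean algorithm on (12, 7); each row r = 12*s + 7*t:
r=12, s=1, t=0
r=7, s=0, t=1
q=1: r=5, s=1, t=-1   [12*(1) + 7*(-1) = 5]
q=1: r=2, s=-1, t=2   [12*(-1) + 7*(2) = 2]
q=2: r=1, s=3, t=-5   [12*(3) + 7*(-5) = 1]
q=2: r=0, s=-7, t=12   [12*(-7) + 7*(12) = 0]
GCD = 1 with t = -5, so 7*(-5) ≡ 1 (mod 12)
Inverse = -5 mod 12 = 7
Check: 7 * 7 = 49 ≡ 1 (mod 12)

7^(-1) ≡ 7 (mod 12)


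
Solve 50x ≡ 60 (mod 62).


GCD(50, 62) = 2 divides 60
Divide: 25x ≡ 30 (mod 31)
x ≡ 26 (mod 31)


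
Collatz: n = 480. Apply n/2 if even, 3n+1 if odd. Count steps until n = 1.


480 → 240 → 120 → 60 → 30 → 15 → 46 → 23 → 70 → 35 → 106 → 53 → 160 → 80 → 40 → 20 → 10 → 5 → 16 → 8 → 4 → 2 → 1
Total steps = 22

22 steps


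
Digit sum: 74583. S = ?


7 + 4 + 5 + 8 + 3 = 27


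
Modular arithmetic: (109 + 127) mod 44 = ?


109 + 127 = 236
236 mod 44 = 16


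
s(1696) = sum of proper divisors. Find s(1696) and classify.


Proper divisors: 1, 2, 4, 8, 16, 32, 53, 106, 212, 424, 848
Sum = 1 + 2 + 4 + 8 + 16 + 32 + 53 + 106 + 212 + 424 + 848 = 1706
1706 > 1696 → abundant

s(1696) = 1706 (abundant)


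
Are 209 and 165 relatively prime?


Euclidean algorithm:
209 = 1 * 165 + 44
165 = 3 * 44 + 33
44 = 1 * 33 + 11
33 = 3 * 11 + 0
GCD(209, 165) = 11

No, not coprime (GCD = 11)


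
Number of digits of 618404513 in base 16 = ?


618404513 in base 16 = 24DC1AA1
Number of digits = 8

8 digits (base 16)


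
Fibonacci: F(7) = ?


Sequence: 1, 1, 2, 3, 5, 8, 13
F(7) = 13


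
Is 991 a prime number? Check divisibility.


Check divisors up to sqrt(991) = 31.4802
No divisors found.
991 is prime.

Yes, 991 is prime


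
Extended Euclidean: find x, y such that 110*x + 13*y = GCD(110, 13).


Tabular extended Euclidean (each row: r = 110*s + 13*t):
r=110, s=1, t=0
r=13, s=0, t=1
q=8: r=6, s=1, t=-8   [110*(1) + 13*(-8) = 6]
q=2: r=1, s=-2, t=17   [110*(-2) + 13*(17) = 1]
q=6: r=0, s=13, t=-110   [110*(13) + 13*(-110) = 0]
GCD = 1; from the row with r=1: x=-2, y=17
Check: 110*(-2) + 13*(17) = -220 + 221 = 1

GCD = 1, x = -2, y = 17


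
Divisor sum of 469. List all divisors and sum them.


Divisors of 469: 1, 7, 67, 469
Sum = 1 + 7 + 67 + 469 = 544

σ(469) = 544


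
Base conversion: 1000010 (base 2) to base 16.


1000010 (base 2) = 66 (decimal)
66 (decimal) = 42 (base 16)


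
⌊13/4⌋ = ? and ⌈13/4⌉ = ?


13/4 = 3.2500
floor = 3
ceil = 4

floor = 3, ceil = 4


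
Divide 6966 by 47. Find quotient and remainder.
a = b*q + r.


6966 = 47 * 148 + 10
Check: 6956 + 10 = 6966

q = 148, r = 10


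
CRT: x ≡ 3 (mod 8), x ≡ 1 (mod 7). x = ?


M = 8*7 = 56
M1 = M/8 = 7, M2 = M/7 = 8
M1^(-1) mod 8 = 7, M2^(-1) mod 7 = 1
x = 3*7*7 + 1*8*1 = 155
155 mod 56 = 43
Check: 43 mod 8 = 3 ✓, 43 mod 7 = 1 ✓

x ≡ 43 (mod 56)


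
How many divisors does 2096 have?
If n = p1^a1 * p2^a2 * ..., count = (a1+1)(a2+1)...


2096 = 2^4 × 131^1
d(2096) = (4+1) × (1+1) = 10

10 divisors


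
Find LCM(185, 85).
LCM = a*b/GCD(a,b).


GCD(185, 85) = 5
LCM = 185*85/5 = 15725/5 = 3145

LCM = 3145


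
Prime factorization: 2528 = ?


2528 / 2 = 1264
1264 / 2 = 632
632 / 2 = 316
316 / 2 = 158
158 / 2 = 79
79 / 79 = 1
2528 = 2^5 × 79


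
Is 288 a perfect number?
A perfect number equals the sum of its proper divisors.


Proper divisors of 288: 1, 2, 3, 4, 6, 8, 9, 12, 16, 18, 24, 32, 36, 48, 72, 96, 144
Sum = 1 + 2 + 3 + 4 + 6 + 8 + 9 + 12 + 16 + 18 + 24 + 32 + 36 + 48 + 72 + 96 + 144 = 531

No, 288 is not perfect (531 ≠ 288)
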